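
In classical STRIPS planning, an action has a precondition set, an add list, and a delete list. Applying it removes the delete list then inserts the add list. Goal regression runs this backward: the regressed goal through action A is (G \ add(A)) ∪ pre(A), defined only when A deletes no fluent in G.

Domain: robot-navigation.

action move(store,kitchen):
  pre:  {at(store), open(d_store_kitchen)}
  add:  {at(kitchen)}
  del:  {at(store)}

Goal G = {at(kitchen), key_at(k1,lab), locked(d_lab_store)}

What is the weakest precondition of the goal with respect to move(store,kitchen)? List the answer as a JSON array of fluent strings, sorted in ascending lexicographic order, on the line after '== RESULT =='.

Regress:
  G ∩ del = {}  (empty — regression defined)
  G \ add = {at(kitchen), key_at(k1,lab), locked(d_lab_store)} \ {at(kitchen)} = {key_at(k1,lab), locked(d_lab_store)}
  ∪ pre   = {key_at(k1,lab), locked(d_lab_store)} ∪ {at(store), open(d_store_kitchen)}
          = {at(store), key_at(k1,lab), locked(d_lab_store), open(d_store_kitchen)}

== RESULT ==
["at(store)", "key_at(k1,lab)", "locked(d_lab_store)", "open(d_store_kitchen)"]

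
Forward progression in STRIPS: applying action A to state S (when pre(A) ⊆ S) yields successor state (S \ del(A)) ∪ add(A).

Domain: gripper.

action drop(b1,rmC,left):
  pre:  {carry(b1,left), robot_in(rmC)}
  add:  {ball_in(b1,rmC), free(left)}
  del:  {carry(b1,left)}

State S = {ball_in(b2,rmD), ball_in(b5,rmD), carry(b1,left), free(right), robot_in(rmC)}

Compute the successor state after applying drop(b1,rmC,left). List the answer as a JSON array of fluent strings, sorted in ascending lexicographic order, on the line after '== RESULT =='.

Progress:
  pre ⊆ S: {carry(b1,left), robot_in(rmC)} ⊆ S  — applicable
  S \ del = {ball_in(b2,rmD), ball_in(b5,rmD), free(right), robot_in(rmC)}
  ∪ add   = {ball_in(b1,rmC), ball_in(b2,rmD), ball_in(b5,rmD), free(left), free(right), robot_in(rmC)}

== RESULT ==
["ball_in(b1,rmC)", "ball_in(b2,rmD)", "ball_in(b5,rmD)", "free(left)", "free(right)", "robot_in(rmC)"]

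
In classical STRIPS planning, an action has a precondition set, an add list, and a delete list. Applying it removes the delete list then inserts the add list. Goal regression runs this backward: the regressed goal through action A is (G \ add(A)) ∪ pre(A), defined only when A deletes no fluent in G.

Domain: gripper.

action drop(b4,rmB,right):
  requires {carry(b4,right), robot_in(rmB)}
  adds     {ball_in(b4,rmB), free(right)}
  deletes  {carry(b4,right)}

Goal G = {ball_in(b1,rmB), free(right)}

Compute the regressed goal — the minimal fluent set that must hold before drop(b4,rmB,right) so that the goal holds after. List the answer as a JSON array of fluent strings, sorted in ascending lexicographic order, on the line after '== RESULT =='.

Regress:
  G ∩ del = {}  (empty — regression defined)
  G \ add = {ball_in(b1,rmB), free(right)} \ {ball_in(b4,rmB), free(right)} = {ball_in(b1,rmB)}
  ∪ pre   = {ball_in(b1,rmB)} ∪ {carry(b4,right), robot_in(rmB)}
          = {ball_in(b1,rmB), carry(b4,right), robot_in(rmB)}

== RESULT ==
["ball_in(b1,rmB)", "carry(b4,right)", "robot_in(rmB)"]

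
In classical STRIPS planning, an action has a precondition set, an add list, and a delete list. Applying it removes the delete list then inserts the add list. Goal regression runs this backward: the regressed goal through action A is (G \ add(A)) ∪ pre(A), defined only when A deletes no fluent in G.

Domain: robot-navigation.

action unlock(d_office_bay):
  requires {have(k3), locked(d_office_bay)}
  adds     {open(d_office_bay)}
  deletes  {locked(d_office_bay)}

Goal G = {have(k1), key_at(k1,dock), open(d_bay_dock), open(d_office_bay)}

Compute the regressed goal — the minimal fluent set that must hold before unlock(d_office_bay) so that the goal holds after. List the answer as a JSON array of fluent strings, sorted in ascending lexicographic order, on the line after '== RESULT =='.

Compute (G \ add) ∪ pre:
  G ∩ del = {}  (empty — regression defined)
  G \ add = {have(k1), key_at(k1,dock), open(d_bay_dock), open(d_office_bay)} \ {open(d_office_bay)} = {have(k1), key_at(k1,dock), open(d_bay_dock)}
  ∪ pre   = {have(k1), key_at(k1,dock), open(d_bay_dock)} ∪ {have(k3), locked(d_office_bay)}
          = {have(k1), have(k3), key_at(k1,dock), locked(d_office_bay), open(d_bay_dock)}

== RESULT ==
["have(k1)", "have(k3)", "key_at(k1,dock)", "locked(d_office_bay)", "open(d_bay_dock)"]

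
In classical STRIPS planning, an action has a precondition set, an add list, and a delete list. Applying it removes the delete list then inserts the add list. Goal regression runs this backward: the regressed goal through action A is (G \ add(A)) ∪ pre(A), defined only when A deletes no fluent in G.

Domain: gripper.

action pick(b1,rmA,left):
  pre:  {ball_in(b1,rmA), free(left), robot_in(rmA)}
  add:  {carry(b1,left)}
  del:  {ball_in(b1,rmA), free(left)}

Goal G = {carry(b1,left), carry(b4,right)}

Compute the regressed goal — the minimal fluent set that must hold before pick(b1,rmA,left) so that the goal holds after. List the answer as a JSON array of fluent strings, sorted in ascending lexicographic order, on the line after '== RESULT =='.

Compute (G \ add) ∪ pre:
  G ∩ del = {}  (empty — regression defined)
  G \ add = {carry(b1,left), carry(b4,right)} \ {carry(b1,left)} = {carry(b4,right)}
  ∪ pre   = {carry(b4,right)} ∪ {ball_in(b1,rmA), free(left), robot_in(rmA)}
          = {ball_in(b1,rmA), carry(b4,right), free(left), robot_in(rmA)}

== RESULT ==
["ball_in(b1,rmA)", "carry(b4,right)", "free(left)", "robot_in(rmA)"]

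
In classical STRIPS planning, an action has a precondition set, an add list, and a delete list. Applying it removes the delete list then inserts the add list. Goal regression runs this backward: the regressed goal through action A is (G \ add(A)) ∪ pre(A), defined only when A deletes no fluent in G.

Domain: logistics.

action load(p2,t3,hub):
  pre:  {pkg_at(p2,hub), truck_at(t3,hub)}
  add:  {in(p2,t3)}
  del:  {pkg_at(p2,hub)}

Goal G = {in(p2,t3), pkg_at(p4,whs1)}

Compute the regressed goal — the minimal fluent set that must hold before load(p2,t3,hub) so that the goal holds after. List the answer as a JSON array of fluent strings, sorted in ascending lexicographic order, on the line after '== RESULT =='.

Compute (G \ add) ∪ pre:
  G ∩ del = {}  (empty — regression defined)
  G \ add = {in(p2,t3), pkg_at(p4,whs1)} \ {in(p2,t3)} = {pkg_at(p4,whs1)}
  ∪ pre   = {pkg_at(p4,whs1)} ∪ {pkg_at(p2,hub), truck_at(t3,hub)}
          = {pkg_at(p2,hub), pkg_at(p4,whs1), truck_at(t3,hub)}

== RESULT ==
["pkg_at(p2,hub)", "pkg_at(p4,whs1)", "truck_at(t3,hub)"]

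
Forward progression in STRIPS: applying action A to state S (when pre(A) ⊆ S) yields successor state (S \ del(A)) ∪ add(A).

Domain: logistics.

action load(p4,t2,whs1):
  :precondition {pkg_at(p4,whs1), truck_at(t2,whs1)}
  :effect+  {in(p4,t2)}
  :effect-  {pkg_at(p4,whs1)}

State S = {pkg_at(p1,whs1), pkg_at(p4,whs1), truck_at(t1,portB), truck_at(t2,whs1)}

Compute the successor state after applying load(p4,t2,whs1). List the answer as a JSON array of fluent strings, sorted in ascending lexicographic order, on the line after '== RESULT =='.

Compute (S \ del) ∪ add:
  pre ⊆ S: {pkg_at(p4,whs1), truck_at(t2,whs1)} ⊆ S  — applicable
  S \ del = {pkg_at(p1,whs1), truck_at(t1,portB), truck_at(t2,whs1)}
  ∪ add   = {in(p4,t2), pkg_at(p1,whs1), truck_at(t1,portB), truck_at(t2,whs1)}

== RESULT ==
["in(p4,t2)", "pkg_at(p1,whs1)", "truck_at(t1,portB)", "truck_at(t2,whs1)"]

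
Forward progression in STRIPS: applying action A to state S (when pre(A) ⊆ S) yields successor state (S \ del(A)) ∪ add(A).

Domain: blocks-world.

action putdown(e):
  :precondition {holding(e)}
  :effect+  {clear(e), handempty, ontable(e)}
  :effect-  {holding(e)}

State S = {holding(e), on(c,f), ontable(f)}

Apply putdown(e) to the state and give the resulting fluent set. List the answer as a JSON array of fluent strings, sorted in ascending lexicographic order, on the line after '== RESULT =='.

Compute (S \ del) ∪ add:
  pre ⊆ S: {holding(e)} ⊆ S  — applicable
  S \ del = {on(c,f), ontable(f)}
  ∪ add   = {clear(e), handempty, on(c,f), ontable(e), ontable(f)}

== RESULT ==
["clear(e)", "handempty", "on(c,f)", "ontable(e)", "ontable(f)"]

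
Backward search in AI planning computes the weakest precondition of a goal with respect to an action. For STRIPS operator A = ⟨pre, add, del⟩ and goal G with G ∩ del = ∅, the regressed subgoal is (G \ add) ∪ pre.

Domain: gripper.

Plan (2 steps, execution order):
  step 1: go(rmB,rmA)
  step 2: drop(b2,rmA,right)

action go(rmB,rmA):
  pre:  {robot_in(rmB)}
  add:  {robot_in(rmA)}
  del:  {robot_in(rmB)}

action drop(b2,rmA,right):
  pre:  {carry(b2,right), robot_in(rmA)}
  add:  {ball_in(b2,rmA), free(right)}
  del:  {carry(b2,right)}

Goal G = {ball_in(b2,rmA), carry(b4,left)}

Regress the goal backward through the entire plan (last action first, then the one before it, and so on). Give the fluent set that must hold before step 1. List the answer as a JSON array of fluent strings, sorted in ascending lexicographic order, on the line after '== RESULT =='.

Regress step by step:
  through step 2 (drop(b2,rmA,right)): drop {ball_in(b2,rmA)}, keep {carry(b4,left)}, require {carry(b2,right), robot_in(rmA)}
    → {carry(b2,right), carry(b4,left), robot_in(rmA)}
  through step 1 (go(rmB,rmA)): drop {robot_in(rmA)}, keep {carry(b2,right), carry(b4,left)}, require {robot_in(rmB)}
    → {carry(b2,right), carry(b4,left), robot_in(rmB)}

== RESULT ==
["carry(b2,right)", "carry(b4,left)", "robot_in(rmB)"]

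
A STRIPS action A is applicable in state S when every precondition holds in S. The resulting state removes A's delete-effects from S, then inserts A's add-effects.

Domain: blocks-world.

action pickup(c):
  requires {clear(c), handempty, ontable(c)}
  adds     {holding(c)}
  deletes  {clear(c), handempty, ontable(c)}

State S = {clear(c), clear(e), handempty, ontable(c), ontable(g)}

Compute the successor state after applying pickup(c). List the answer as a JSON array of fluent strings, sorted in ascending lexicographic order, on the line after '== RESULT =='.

Progress:
  pre ⊆ S: {clear(c), handempty, ontable(c)} ⊆ S  — applicable
  S \ del = {clear(e), ontable(g)}
  ∪ add   = {clear(e), holding(c), ontable(g)}

== RESULT ==
["clear(e)", "holding(c)", "ontable(g)"]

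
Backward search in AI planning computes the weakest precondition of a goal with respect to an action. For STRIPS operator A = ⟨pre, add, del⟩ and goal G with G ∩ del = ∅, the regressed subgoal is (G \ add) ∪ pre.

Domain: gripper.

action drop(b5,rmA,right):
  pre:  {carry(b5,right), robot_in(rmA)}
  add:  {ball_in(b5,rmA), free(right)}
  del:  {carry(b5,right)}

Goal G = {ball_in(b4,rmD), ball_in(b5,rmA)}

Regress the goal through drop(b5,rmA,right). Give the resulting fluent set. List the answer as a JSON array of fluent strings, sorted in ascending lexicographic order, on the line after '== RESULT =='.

Compute (G \ add) ∪ pre:
  G ∩ del = {}  (empty — regression defined)
  G \ add = {ball_in(b4,rmD), ball_in(b5,rmA)} \ {ball_in(b5,rmA), free(right)} = {ball_in(b4,rmD)}
  ∪ pre   = {ball_in(b4,rmD)} ∪ {carry(b5,right), robot_in(rmA)}
          = {ball_in(b4,rmD), carry(b5,right), robot_in(rmA)}

== RESULT ==
["ball_in(b4,rmD)", "carry(b5,right)", "robot_in(rmA)"]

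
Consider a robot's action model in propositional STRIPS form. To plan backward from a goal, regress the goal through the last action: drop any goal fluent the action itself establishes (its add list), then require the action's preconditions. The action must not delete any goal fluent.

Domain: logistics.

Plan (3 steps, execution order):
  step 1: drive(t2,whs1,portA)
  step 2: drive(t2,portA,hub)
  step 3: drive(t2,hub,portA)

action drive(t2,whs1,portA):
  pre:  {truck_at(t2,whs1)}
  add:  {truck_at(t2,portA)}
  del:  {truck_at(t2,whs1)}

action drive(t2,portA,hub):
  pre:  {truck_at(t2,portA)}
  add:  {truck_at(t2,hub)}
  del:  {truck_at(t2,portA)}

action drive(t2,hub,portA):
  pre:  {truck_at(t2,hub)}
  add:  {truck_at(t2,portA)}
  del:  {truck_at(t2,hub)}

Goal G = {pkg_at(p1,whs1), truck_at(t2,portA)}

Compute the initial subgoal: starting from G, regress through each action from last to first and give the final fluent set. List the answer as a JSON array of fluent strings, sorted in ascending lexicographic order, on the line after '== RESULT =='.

Regress step by step:
  through step 3 (drive(t2,hub,portA)): drop {truck_at(t2,portA)}, keep {pkg_at(p1,whs1)}, require {truck_at(t2,hub)}
    → {pkg_at(p1,whs1), truck_at(t2,hub)}
  through step 2 (drive(t2,portA,hub)): drop {truck_at(t2,hub)}, keep {pkg_at(p1,whs1)}, require {truck_at(t2,portA)}
    → {pkg_at(p1,whs1), truck_at(t2,portA)}
  through step 1 (drive(t2,whs1,portA)): drop {truck_at(t2,portA)}, keep {pkg_at(p1,whs1)}, require {truck_at(t2,whs1)}
    → {pkg_at(p1,whs1), truck_at(t2,whs1)}

== RESULT ==
["pkg_at(p1,whs1)", "truck_at(t2,whs1)"]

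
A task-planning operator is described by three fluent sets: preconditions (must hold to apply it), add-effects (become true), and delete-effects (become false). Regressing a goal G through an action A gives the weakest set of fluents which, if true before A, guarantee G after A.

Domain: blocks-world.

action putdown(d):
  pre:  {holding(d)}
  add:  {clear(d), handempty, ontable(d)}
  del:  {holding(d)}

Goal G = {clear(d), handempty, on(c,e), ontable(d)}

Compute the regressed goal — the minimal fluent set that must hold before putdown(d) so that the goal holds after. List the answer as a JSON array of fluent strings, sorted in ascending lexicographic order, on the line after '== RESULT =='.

Compute (G \ add) ∪ pre:
  G ∩ del = {}  (empty — regression defined)
  G \ add = {clear(d), handempty, on(c,e), ontable(d)} \ {clear(d), handempty, ontable(d)} = {on(c,e)}
  ∪ pre   = {on(c,e)} ∪ {holding(d)}
          = {holding(d), on(c,e)}

== RESULT ==
["holding(d)", "on(c,e)"]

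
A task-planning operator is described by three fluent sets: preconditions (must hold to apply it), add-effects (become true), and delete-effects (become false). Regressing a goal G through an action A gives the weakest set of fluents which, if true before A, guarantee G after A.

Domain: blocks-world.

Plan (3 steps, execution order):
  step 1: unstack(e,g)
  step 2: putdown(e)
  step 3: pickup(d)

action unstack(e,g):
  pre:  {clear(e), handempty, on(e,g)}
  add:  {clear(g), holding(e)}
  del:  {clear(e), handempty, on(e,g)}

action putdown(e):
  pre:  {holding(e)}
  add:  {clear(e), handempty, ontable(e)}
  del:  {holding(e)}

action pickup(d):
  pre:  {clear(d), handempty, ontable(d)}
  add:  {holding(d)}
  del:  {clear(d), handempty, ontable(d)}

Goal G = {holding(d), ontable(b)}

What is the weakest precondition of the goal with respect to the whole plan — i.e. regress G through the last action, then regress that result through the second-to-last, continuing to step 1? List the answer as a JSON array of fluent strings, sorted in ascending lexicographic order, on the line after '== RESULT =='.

Work backward from the goal:
  through step 3 (pickup(d)): drop {holding(d)}, keep {ontable(b)}, require {clear(d), handempty, ontable(d)}
    → {clear(d), handempty, ontable(b), ontable(d)}
  through step 2 (putdown(e)): drop {handempty}, keep {clear(d), ontable(b), ontable(d)}, require {holding(e)}
    → {clear(d), holding(e), ontable(b), ontable(d)}
  through step 1 (unstack(e,g)): drop {holding(e)}, keep {clear(d), ontable(b), ontable(d)}, require {clear(e), handempty, on(e,g)}
    → {clear(d), clear(e), handempty, on(e,g), ontable(b), ontable(d)}

== RESULT ==
["clear(d)", "clear(e)", "handempty", "on(e,g)", "ontable(b)", "ontable(d)"]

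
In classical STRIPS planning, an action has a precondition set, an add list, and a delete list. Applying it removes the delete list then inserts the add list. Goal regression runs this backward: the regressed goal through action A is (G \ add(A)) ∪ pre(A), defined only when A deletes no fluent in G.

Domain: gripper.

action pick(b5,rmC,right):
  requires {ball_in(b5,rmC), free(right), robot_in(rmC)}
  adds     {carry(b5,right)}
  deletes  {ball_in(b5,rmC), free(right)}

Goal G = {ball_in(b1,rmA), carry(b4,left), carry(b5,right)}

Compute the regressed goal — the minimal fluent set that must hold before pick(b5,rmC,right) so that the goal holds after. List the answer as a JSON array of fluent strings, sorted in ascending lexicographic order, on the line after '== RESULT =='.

Compute (G \ add) ∪ pre:
  G ∩ del = {}  (empty — regression defined)
  G \ add = {ball_in(b1,rmA), carry(b4,left), carry(b5,right)} \ {carry(b5,right)} = {ball_in(b1,rmA), carry(b4,left)}
  ∪ pre   = {ball_in(b1,rmA), carry(b4,left)} ∪ {ball_in(b5,rmC), free(right), robot_in(rmC)}
          = {ball_in(b1,rmA), ball_in(b5,rmC), carry(b4,left), free(right), robot_in(rmC)}

== RESULT ==
["ball_in(b1,rmA)", "ball_in(b5,rmC)", "carry(b4,left)", "free(right)", "robot_in(rmC)"]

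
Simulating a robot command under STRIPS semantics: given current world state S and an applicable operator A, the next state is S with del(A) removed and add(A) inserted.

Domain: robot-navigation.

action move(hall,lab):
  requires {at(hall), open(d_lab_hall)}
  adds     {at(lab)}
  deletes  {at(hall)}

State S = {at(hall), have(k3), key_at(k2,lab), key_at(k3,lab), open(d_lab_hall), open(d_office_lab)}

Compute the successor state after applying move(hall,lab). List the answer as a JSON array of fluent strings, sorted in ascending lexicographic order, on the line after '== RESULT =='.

Compute (S \ del) ∪ add:
  pre ⊆ S: {at(hall), open(d_lab_hall)} ⊆ S  — applicable
  S \ del = {have(k3), key_at(k2,lab), key_at(k3,lab), open(d_lab_hall), open(d_office_lab)}
  ∪ add   = {at(lab), have(k3), key_at(k2,lab), key_at(k3,lab), open(d_lab_hall), open(d_office_lab)}

== RESULT ==
["at(lab)", "have(k3)", "key_at(k2,lab)", "key_at(k3,lab)", "open(d_lab_hall)", "open(d_office_lab)"]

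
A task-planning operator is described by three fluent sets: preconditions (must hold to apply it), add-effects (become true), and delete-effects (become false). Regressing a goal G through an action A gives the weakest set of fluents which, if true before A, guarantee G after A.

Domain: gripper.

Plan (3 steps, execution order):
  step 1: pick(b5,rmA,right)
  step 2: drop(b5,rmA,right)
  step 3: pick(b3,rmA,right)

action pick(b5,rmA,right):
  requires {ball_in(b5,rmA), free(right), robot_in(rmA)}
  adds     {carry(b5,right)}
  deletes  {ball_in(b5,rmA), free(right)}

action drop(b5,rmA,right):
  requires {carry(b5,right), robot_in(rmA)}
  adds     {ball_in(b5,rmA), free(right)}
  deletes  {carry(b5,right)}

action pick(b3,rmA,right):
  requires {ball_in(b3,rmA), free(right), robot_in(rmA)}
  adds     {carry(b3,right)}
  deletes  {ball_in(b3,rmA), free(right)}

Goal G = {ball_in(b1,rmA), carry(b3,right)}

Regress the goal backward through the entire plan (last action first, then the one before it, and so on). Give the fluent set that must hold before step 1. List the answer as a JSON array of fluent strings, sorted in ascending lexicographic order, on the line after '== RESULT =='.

Work backward from the goal:
  through step 3 (pick(b3,rmA,right)): drop {carry(b3,right)}, keep {ball_in(b1,rmA)}, require {ball_in(b3,rmA), free(right), robot_in(rmA)}
    → {ball_in(b1,rmA), ball_in(b3,rmA), free(right), robot_in(rmA)}
  through step 2 (drop(b5,rmA,right)): drop {free(right)}, keep {ball_in(b1,rmA), ball_in(b3,rmA), robot_in(rmA)}, require {carry(b5,right), robot_in(rmA)}
    → {ball_in(b1,rmA), ball_in(b3,rmA), carry(b5,right), robot_in(rmA)}
  through step 1 (pick(b5,rmA,right)): drop {carry(b5,right)}, keep {ball_in(b1,rmA), ball_in(b3,rmA), robot_in(rmA)}, require {ball_in(b5,rmA), free(right), robot_in(rmA)}
    → {ball_in(b1,rmA), ball_in(b3,rmA), ball_in(b5,rmA), free(right), robot_in(rmA)}

== RESULT ==
["ball_in(b1,rmA)", "ball_in(b3,rmA)", "ball_in(b5,rmA)", "free(right)", "robot_in(rmA)"]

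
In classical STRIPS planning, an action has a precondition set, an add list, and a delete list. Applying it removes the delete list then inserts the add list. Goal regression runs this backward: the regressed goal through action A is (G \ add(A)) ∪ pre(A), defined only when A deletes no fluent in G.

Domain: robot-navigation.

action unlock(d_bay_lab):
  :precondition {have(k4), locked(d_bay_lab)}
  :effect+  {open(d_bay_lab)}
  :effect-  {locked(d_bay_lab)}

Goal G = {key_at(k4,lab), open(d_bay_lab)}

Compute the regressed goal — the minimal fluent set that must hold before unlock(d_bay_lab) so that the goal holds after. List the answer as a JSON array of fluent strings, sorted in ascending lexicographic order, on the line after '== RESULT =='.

Regress:
  G ∩ del = {}  (empty — regression defined)
  G \ add = {key_at(k4,lab), open(d_bay_lab)} \ {open(d_bay_lab)} = {key_at(k4,lab)}
  ∪ pre   = {key_at(k4,lab)} ∪ {have(k4), locked(d_bay_lab)}
          = {have(k4), key_at(k4,lab), locked(d_bay_lab)}

== RESULT ==
["have(k4)", "key_at(k4,lab)", "locked(d_bay_lab)"]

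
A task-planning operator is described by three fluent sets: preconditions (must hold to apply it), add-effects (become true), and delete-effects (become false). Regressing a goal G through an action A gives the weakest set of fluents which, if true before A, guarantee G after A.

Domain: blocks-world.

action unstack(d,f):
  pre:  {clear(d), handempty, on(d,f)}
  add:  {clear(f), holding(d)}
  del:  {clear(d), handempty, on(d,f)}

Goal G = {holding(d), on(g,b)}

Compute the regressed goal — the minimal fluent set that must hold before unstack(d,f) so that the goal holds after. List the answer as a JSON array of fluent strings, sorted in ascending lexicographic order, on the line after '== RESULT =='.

Compute (G \ add) ∪ pre:
  G ∩ del = {}  (empty — regression defined)
  G \ add = {holding(d), on(g,b)} \ {clear(f), holding(d)} = {on(g,b)}
  ∪ pre   = {on(g,b)} ∪ {clear(d), handempty, on(d,f)}
          = {clear(d), handempty, on(d,f), on(g,b)}

== RESULT ==
["clear(d)", "handempty", "on(d,f)", "on(g,b)"]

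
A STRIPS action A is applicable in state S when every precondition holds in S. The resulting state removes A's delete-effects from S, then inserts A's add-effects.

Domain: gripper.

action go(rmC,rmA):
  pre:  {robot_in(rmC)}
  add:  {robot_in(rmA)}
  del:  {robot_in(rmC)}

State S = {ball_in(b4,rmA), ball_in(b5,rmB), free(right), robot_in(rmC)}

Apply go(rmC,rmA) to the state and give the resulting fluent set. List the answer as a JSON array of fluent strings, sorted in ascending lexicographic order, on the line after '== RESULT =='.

Compute (S \ del) ∪ add:
  pre ⊆ S: {robot_in(rmC)} ⊆ S  — applicable
  S \ del = {ball_in(b4,rmA), ball_in(b5,rmB), free(right)}
  ∪ add   = {ball_in(b4,rmA), ball_in(b5,rmB), free(right), robot_in(rmA)}

== RESULT ==
["ball_in(b4,rmA)", "ball_in(b5,rmB)", "free(right)", "robot_in(rmA)"]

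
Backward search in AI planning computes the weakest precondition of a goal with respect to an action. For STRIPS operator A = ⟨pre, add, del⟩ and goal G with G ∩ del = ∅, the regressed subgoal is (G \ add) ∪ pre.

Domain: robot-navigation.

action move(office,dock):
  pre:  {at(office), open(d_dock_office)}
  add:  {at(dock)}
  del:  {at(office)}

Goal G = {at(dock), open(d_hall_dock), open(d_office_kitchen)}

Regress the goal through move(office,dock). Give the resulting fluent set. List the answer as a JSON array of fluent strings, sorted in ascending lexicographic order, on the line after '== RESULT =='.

Compute (G \ add) ∪ pre:
  G ∩ del = {}  (empty — regression defined)
  G \ add = {at(dock), open(d_hall_dock), open(d_office_kitchen)} \ {at(dock)} = {open(d_hall_dock), open(d_office_kitchen)}
  ∪ pre   = {open(d_hall_dock), open(d_office_kitchen)} ∪ {at(office), open(d_dock_office)}
          = {at(office), open(d_dock_office), open(d_hall_dock), open(d_office_kitchen)}

== RESULT ==
["at(office)", "open(d_dock_office)", "open(d_hall_dock)", "open(d_office_kitchen)"]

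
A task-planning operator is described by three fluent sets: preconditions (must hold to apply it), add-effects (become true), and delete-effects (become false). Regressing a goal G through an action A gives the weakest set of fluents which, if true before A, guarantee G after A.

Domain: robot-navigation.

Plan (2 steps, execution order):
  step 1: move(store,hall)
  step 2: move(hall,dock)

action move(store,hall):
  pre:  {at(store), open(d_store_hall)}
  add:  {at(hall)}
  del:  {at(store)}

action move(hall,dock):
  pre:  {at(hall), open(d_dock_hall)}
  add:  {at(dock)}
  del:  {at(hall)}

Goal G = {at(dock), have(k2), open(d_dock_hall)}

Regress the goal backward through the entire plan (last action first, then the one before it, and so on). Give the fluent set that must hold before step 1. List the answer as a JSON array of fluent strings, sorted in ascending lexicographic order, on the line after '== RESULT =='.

Work backward from the goal:
  through step 2 (move(hall,dock)): drop {at(dock)}, keep {have(k2), open(d_dock_hall)}, require {at(hall), open(d_dock_hall)}
    → {at(hall), have(k2), open(d_dock_hall)}
  through step 1 (move(store,hall)): drop {at(hall)}, keep {have(k2), open(d_dock_hall)}, require {at(store), open(d_store_hall)}
    → {at(store), have(k2), open(d_dock_hall), open(d_store_hall)}

== RESULT ==
["at(store)", "have(k2)", "open(d_dock_hall)", "open(d_store_hall)"]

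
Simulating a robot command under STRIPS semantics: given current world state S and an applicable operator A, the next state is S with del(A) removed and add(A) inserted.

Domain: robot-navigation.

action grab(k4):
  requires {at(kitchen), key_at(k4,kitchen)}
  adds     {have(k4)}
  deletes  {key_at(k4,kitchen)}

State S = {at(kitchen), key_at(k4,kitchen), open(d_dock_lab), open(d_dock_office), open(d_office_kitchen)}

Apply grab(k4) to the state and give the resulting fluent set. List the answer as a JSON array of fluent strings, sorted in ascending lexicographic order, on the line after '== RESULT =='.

Compute (S \ del) ∪ add:
  pre ⊆ S: {at(kitchen), key_at(k4,kitchen)} ⊆ S  — applicable
  S \ del = {at(kitchen), open(d_dock_lab), open(d_dock_office), open(d_office_kitchen)}
  ∪ add   = {at(kitchen), have(k4), open(d_dock_lab), open(d_dock_office), open(d_office_kitchen)}

== RESULT ==
["at(kitchen)", "have(k4)", "open(d_dock_lab)", "open(d_dock_office)", "open(d_office_kitchen)"]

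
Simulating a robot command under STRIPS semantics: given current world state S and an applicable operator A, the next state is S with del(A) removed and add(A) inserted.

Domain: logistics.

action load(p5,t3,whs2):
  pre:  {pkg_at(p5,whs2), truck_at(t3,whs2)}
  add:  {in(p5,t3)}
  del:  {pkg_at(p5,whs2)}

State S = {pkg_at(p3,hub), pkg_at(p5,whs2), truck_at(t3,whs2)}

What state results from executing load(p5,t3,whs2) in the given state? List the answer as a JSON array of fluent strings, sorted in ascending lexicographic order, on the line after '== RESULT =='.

Compute (S \ del) ∪ add:
  pre ⊆ S: {pkg_at(p5,whs2), truck_at(t3,whs2)} ⊆ S  — applicable
  S \ del = {pkg_at(p3,hub), truck_at(t3,whs2)}
  ∪ add   = {in(p5,t3), pkg_at(p3,hub), truck_at(t3,whs2)}

== RESULT ==
["in(p5,t3)", "pkg_at(p3,hub)", "truck_at(t3,whs2)"]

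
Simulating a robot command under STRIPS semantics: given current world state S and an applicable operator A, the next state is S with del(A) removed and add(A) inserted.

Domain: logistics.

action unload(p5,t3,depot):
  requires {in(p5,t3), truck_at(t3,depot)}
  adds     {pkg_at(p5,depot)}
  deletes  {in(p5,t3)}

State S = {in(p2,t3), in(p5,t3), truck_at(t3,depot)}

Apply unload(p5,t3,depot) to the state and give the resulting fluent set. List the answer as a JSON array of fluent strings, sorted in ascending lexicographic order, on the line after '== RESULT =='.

Progress:
  pre ⊆ S: {in(p5,t3), truck_at(t3,depot)} ⊆ S  — applicable
  S \ del = {in(p2,t3), truck_at(t3,depot)}
  ∪ add   = {in(p2,t3), pkg_at(p5,depot), truck_at(t3,depot)}

== RESULT ==
["in(p2,t3)", "pkg_at(p5,depot)", "truck_at(t3,depot)"]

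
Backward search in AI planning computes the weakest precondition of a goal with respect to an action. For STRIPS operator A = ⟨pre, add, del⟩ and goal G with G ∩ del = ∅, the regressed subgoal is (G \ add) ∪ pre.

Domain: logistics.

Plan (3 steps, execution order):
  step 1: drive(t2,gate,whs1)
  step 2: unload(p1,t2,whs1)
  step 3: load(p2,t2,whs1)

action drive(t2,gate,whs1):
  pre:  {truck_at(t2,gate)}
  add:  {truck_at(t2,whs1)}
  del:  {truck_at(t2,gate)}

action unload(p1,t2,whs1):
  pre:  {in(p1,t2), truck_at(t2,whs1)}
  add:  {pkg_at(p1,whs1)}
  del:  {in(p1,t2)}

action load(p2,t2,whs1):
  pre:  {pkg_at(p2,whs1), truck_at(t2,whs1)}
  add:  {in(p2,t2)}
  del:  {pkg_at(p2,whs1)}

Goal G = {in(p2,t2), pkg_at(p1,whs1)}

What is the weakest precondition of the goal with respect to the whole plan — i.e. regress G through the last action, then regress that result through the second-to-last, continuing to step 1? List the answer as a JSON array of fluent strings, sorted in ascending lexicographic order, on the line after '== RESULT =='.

Regress step by step:
  through step 3 (load(p2,t2,whs1)): drop {in(p2,t2)}, keep {pkg_at(p1,whs1)}, require {pkg_at(p2,whs1), truck_at(t2,whs1)}
    → {pkg_at(p1,whs1), pkg_at(p2,whs1), truck_at(t2,whs1)}
  through step 2 (unload(p1,t2,whs1)): drop {pkg_at(p1,whs1)}, keep {pkg_at(p2,whs1), truck_at(t2,whs1)}, require {in(p1,t2), truck_at(t2,whs1)}
    → {in(p1,t2), pkg_at(p2,whs1), truck_at(t2,whs1)}
  through step 1 (drive(t2,gate,whs1)): drop {truck_at(t2,whs1)}, keep {in(p1,t2), pkg_at(p2,whs1)}, require {truck_at(t2,gate)}
    → {in(p1,t2), pkg_at(p2,whs1), truck_at(t2,gate)}

== RESULT ==
["in(p1,t2)", "pkg_at(p2,whs1)", "truck_at(t2,gate)"]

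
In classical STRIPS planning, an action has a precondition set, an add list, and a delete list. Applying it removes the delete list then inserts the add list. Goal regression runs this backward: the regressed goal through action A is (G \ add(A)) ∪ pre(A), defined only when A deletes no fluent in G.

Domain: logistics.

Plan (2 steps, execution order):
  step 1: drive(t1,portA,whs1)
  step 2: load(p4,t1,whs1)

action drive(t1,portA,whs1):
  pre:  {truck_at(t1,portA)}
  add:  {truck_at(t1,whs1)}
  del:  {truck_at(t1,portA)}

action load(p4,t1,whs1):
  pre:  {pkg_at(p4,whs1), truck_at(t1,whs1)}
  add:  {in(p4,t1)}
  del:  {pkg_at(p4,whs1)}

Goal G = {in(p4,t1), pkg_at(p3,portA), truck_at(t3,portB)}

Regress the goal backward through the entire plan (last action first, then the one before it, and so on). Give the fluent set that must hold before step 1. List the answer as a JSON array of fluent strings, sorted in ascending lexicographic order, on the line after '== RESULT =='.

Regress step by step:
  through step 2 (load(p4,t1,whs1)): drop {in(p4,t1)}, keep {pkg_at(p3,portA), truck_at(t3,portB)}, require {pkg_at(p4,whs1), truck_at(t1,whs1)}
    → {pkg_at(p3,portA), pkg_at(p4,whs1), truck_at(t1,whs1), truck_at(t3,portB)}
  through step 1 (drive(t1,portA,whs1)): drop {truck_at(t1,whs1)}, keep {pkg_at(p3,portA), pkg_at(p4,whs1), truck_at(t3,portB)}, require {truck_at(t1,portA)}
    → {pkg_at(p3,portA), pkg_at(p4,whs1), truck_at(t1,portA), truck_at(t3,portB)}

== RESULT ==
["pkg_at(p3,portA)", "pkg_at(p4,whs1)", "truck_at(t1,portA)", "truck_at(t3,portB)"]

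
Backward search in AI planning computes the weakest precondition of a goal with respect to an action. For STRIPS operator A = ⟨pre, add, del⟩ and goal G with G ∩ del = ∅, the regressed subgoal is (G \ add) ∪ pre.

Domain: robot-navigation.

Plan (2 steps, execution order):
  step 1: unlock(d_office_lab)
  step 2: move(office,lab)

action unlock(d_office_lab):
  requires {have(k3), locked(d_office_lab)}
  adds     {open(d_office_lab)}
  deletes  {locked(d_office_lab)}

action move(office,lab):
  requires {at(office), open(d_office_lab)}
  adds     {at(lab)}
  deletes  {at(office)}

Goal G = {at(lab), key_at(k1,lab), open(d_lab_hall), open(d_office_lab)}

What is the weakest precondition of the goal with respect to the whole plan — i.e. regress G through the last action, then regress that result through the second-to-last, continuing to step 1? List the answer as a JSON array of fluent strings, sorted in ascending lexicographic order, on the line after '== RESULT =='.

Work backward from the goal:
  through step 2 (move(office,lab)): drop {at(lab)}, keep {key_at(k1,lab), open(d_lab_hall), open(d_office_lab)}, require {at(office), open(d_office_lab)}
    → {at(office), key_at(k1,lab), open(d_lab_hall), open(d_office_lab)}
  through step 1 (unlock(d_office_lab)): drop {open(d_office_lab)}, keep {at(office), key_at(k1,lab), open(d_lab_hall)}, require {have(k3), locked(d_office_lab)}
    → {at(office), have(k3), key_at(k1,lab), locked(d_office_lab), open(d_lab_hall)}

== RESULT ==
["at(office)", "have(k3)", "key_at(k1,lab)", "locked(d_office_lab)", "open(d_lab_hall)"]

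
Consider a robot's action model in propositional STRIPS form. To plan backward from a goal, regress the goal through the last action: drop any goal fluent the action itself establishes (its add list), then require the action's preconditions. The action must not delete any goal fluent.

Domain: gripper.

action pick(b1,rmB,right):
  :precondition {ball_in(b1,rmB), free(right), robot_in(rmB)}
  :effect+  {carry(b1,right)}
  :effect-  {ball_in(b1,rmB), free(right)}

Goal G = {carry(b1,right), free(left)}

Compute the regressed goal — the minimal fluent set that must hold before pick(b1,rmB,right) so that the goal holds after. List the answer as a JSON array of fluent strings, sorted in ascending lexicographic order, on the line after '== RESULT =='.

Regress:
  G ∩ del = {}  (empty — regression defined)
  G \ add = {carry(b1,right), free(left)} \ {carry(b1,right)} = {free(left)}
  ∪ pre   = {free(left)} ∪ {ball_in(b1,rmB), free(right), robot_in(rmB)}
          = {ball_in(b1,rmB), free(left), free(right), robot_in(rmB)}

== RESULT ==
["ball_in(b1,rmB)", "free(left)", "free(right)", "robot_in(rmB)"]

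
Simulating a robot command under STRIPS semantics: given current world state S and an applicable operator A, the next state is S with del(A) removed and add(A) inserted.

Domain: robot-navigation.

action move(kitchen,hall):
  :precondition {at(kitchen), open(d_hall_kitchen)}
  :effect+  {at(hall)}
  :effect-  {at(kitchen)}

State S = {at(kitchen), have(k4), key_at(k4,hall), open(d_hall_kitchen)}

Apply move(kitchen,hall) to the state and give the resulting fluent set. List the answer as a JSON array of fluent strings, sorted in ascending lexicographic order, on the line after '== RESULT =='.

Compute (S \ del) ∪ add:
  pre ⊆ S: {at(kitchen), open(d_hall_kitchen)} ⊆ S  — applicable
  S \ del = {have(k4), key_at(k4,hall), open(d_hall_kitchen)}
  ∪ add   = {at(hall), have(k4), key_at(k4,hall), open(d_hall_kitchen)}

== RESULT ==
["at(hall)", "have(k4)", "key_at(k4,hall)", "open(d_hall_kitchen)"]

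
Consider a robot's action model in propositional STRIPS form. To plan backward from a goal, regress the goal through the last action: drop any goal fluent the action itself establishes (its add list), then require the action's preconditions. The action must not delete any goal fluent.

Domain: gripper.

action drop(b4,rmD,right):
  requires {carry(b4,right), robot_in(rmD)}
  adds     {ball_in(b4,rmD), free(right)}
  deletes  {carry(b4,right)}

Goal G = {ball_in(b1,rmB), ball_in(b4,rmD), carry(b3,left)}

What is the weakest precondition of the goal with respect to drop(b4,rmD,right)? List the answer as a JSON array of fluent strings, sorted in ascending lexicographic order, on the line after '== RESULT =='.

Regress:
  G ∩ del = {}  (empty — regression defined)
  G \ add = {ball_in(b1,rmB), ball_in(b4,rmD), carry(b3,left)} \ {ball_in(b4,rmD), free(right)} = {ball_in(b1,rmB), carry(b3,left)}
  ∪ pre   = {ball_in(b1,rmB), carry(b3,left)} ∪ {carry(b4,right), robot_in(rmD)}
          = {ball_in(b1,rmB), carry(b3,left), carry(b4,right), robot_in(rmD)}

== RESULT ==
["ball_in(b1,rmB)", "carry(b3,left)", "carry(b4,right)", "robot_in(rmD)"]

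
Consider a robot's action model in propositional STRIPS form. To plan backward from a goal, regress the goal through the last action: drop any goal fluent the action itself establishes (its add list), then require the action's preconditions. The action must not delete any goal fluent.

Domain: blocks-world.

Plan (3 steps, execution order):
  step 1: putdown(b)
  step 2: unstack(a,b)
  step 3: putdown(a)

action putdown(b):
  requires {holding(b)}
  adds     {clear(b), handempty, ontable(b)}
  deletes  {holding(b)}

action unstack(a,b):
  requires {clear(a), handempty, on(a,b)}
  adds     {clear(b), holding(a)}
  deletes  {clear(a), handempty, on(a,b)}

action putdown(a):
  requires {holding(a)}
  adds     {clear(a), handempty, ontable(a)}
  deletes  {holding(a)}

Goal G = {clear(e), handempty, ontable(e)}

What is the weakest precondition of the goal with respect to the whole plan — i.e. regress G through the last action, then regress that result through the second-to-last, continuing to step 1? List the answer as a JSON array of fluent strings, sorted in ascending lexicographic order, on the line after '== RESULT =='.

Regress step by step:
  through step 3 (putdown(a)): drop {handempty}, keep {clear(e), ontable(e)}, require {holding(a)}
    → {clear(e), holding(a), ontable(e)}
  through step 2 (unstack(a,b)): drop {holding(a)}, keep {clear(e), ontable(e)}, require {clear(a), handempty, on(a,b)}
    → {clear(a), clear(e), handempty, on(a,b), ontable(e)}
  through step 1 (putdown(b)): drop {handempty}, keep {clear(a), clear(e), on(a,b), ontable(e)}, require {holding(b)}
    → {clear(a), clear(e), holding(b), on(a,b), ontable(e)}

== RESULT ==
["clear(a)", "clear(e)", "holding(b)", "on(a,b)", "ontable(e)"]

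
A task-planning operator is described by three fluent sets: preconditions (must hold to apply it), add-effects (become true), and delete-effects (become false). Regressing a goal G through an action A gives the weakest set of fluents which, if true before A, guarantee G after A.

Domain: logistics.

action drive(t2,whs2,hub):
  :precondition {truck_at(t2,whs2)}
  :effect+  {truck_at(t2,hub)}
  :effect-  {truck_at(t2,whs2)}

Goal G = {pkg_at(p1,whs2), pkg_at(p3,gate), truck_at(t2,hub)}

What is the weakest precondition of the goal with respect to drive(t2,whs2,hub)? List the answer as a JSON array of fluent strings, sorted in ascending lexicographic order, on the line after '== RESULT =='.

Regress:
  G ∩ del = {}  (empty — regression defined)
  G \ add = {pkg_at(p1,whs2), pkg_at(p3,gate), truck_at(t2,hub)} \ {truck_at(t2,hub)} = {pkg_at(p1,whs2), pkg_at(p3,gate)}
  ∪ pre   = {pkg_at(p1,whs2), pkg_at(p3,gate)} ∪ {truck_at(t2,whs2)}
          = {pkg_at(p1,whs2), pkg_at(p3,gate), truck_at(t2,whs2)}

== RESULT ==
["pkg_at(p1,whs2)", "pkg_at(p3,gate)", "truck_at(t2,whs2)"]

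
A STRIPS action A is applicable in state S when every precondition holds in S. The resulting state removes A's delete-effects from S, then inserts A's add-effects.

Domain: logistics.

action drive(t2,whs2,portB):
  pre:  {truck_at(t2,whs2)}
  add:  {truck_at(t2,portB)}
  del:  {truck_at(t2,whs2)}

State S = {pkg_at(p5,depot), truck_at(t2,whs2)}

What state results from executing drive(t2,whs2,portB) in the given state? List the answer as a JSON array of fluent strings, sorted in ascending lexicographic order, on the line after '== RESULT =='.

Compute (S \ del) ∪ add:
  pre ⊆ S: {truck_at(t2,whs2)} ⊆ S  — applicable
  S \ del = {pkg_at(p5,depot)}
  ∪ add   = {pkg_at(p5,depot), truck_at(t2,portB)}

== RESULT ==
["pkg_at(p5,depot)", "truck_at(t2,portB)"]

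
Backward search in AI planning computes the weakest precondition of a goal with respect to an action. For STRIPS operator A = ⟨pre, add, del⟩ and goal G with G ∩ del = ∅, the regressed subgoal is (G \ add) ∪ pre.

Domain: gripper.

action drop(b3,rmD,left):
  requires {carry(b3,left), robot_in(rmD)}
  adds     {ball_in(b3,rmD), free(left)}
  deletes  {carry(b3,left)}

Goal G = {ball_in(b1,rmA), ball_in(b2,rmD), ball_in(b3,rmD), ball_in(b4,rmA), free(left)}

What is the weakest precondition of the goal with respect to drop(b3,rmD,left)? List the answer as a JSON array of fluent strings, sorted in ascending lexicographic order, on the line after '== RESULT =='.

Compute (G \ add) ∪ pre:
  G ∩ del = {}  (empty — regression defined)
  G \ add = {ball_in(b1,rmA), ball_in(b2,rmD), ball_in(b3,rmD), ball_in(b4,rmA), free(left)} \ {ball_in(b3,rmD), free(left)} = {ball_in(b1,rmA), ball_in(b2,rmD), ball_in(b4,rmA)}
  ∪ pre   = {ball_in(b1,rmA), ball_in(b2,rmD), ball_in(b4,rmA)} ∪ {carry(b3,left), robot_in(rmD)}
          = {ball_in(b1,rmA), ball_in(b2,rmD), ball_in(b4,rmA), carry(b3,left), robot_in(rmD)}

== RESULT ==
["ball_in(b1,rmA)", "ball_in(b2,rmD)", "ball_in(b4,rmA)", "carry(b3,left)", "robot_in(rmD)"]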